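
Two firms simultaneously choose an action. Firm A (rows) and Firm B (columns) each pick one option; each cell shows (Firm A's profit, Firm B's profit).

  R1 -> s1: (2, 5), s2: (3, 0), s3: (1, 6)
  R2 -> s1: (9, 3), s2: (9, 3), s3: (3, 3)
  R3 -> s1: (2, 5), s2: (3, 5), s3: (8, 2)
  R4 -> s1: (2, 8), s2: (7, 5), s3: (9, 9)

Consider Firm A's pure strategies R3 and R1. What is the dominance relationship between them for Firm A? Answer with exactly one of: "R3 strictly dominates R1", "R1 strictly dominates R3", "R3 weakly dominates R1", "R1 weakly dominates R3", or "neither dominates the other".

R3 weakly dominates R1

Compare R3 to R1 across each opponent action: s1: 2=2, s2: 3=3, s3: 8>1.
R3 is at least as good everywhere and strictly better somewhere (tied only at s1, s2), so R3 weakly but not strictly dominates R1.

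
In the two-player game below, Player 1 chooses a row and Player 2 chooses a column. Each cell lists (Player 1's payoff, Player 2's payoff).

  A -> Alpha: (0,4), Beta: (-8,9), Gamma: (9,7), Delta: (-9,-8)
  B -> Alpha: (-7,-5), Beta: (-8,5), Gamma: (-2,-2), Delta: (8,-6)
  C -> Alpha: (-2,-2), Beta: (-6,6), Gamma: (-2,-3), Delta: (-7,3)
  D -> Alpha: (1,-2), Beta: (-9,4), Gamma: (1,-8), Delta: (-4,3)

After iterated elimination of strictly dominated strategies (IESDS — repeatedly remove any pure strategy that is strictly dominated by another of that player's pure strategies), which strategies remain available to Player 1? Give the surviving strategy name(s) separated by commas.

Player 2's strategy Alpha is strictly dominated by Beta (A: 9>4, B: 5>-5, C: 6>-2, D: 4>-2) and is removed.
Column Gamma is eliminated: Beta beats it against every remaining row (A: 9>7, B: 5>-2, C: 6>-3, D: 4>-8).
Row A is eliminated: C beats it against every remaining column (Beta: -6>-8, Delta: -7>-9).
Row D is eliminated: B beats it against every remaining column (Beta: -8>-9, Delta: 8>-4).
For Player 2, Beta strictly dominates Delta on the remaining rows (B: 5>-6, C: 6>3); eliminate Delta.
For Player 1, C strictly dominates B on the remaining columns (Beta: -6>-8); eliminate B.
Among the remaining strategies, none is strictly dominated by another pure strategy of the same player, so the elimination stops.
Surviving strategies — Player 1: {C}; Player 2: {Beta}.

C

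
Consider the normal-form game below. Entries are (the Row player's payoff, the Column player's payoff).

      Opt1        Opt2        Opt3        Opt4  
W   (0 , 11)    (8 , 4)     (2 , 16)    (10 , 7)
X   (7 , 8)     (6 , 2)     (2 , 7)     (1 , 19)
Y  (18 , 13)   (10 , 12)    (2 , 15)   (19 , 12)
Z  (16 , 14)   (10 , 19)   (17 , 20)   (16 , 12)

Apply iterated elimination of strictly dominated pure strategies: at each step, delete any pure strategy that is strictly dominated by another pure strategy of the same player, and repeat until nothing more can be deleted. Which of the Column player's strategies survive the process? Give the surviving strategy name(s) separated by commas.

Opt3

For the Row player, Z strictly dominates W on the remaining columns (Opt1: 16>0, Opt2: 10>8, Opt3: 17>2, Opt4: 16>10); eliminate W.
Row X is eliminated: Z beats it against every remaining column (Opt1: 16>7, Opt2: 10>6, Opt3: 17>2, Opt4: 16>1).
Column Opt1 is eliminated: Opt3 beats it against every remaining row (Y: 15>13, Z: 20>14).
Column Opt2 is eliminated: Opt3 beats it against every remaining row (Y: 15>12, Z: 20>19).
Column Opt4 is eliminated: Opt3 beats it against every remaining row (Y: 15>12, Z: 20>12).
The Row player's strategy Y is strictly dominated by Z (Opt3: 17>2) and is removed.
Among the remaining strategies, none is strictly dominated by another pure strategy of the same player, so the elimination stops.
Surviving strategies — the Row player: {Z}; the Column player: {Opt3}.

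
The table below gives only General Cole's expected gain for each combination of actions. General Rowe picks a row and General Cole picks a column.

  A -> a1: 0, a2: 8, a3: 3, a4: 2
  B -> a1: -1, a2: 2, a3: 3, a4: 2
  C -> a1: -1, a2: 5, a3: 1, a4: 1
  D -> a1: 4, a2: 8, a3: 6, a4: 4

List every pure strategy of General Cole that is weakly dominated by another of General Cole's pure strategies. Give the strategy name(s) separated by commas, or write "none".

a2 weakly dominates a1 — A: 8>0, B: 2>-1, C: 5>-1, D: 8>4.
a2: no other strategy beats it everywhere (a1 at A (8>0); a3 at A (8>3); a4 at A (8>2)).
Nothing dominates a3: a1 at A (3>0); a2 at B (3>2); a4 at A (3>2).
a4: dominated, since a2 does at least as well everywhere (A: 8>2, B: 2=2, C: 5>1, D: 8>4).

a1, a4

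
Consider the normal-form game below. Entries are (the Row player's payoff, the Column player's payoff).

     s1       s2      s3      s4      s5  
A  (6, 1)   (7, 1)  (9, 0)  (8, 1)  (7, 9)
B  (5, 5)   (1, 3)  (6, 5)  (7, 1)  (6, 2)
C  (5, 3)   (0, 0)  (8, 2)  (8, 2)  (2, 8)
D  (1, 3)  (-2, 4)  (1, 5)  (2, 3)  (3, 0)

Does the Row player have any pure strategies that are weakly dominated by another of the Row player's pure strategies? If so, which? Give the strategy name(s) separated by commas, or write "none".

B, C, D

A: no other strategy beats it everywhere (B at s1 (6>5); C at s1 (6>5); D at s1 (6>1)).
B: dominated, since A does at least as well everywhere (s1: 6>5, s2: 7>1, s3: 9>6, s4: 8>7, s5: 7>6).
C: dominated, since A does at least as well everywhere (s1: 6>5, s2: 7>0, s3: 9>8, s4: 8=8, s5: 7>2).
D is weakly dominated by A (s1: 6>1, s2: 7>-2, s3: 9>1, s4: 8>2, s5: 7>3).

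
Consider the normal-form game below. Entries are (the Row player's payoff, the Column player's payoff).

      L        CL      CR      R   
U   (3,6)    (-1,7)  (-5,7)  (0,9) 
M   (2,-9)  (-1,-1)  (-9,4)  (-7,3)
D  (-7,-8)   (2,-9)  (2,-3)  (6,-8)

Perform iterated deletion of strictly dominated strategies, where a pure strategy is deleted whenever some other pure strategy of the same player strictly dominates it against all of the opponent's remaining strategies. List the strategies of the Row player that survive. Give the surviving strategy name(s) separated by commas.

Column L is eliminated: CR beats it against every remaining row (U: 7>6, M: 4>-9, D: -3>-8).
Row U is eliminated: D beats it against every remaining column (CL: 2>-1, CR: 2>-5, R: 6>0).
Row M is eliminated: D beats it against every remaining column (CL: 2>-1, CR: 2>-9, R: 6>-7).
The Column player's strategy CL is strictly dominated by CR (D: -3>-9) and is removed.
For the Column player, CR strictly dominates R on the remaining rows (D: -3>-8); eliminate R.
Among the remaining strategies, none is strictly dominated by another pure strategy of the same player, so the elimination stops.
Surviving strategies — the Row player: {D}; the Column player: {CR}.

D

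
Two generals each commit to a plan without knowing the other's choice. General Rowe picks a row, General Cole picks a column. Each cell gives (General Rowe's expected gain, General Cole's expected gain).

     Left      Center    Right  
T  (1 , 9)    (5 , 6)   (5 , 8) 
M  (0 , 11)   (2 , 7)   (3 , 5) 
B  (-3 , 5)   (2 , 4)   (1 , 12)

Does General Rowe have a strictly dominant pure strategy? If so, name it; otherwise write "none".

T

T vs M: Left: 1>0, Center: 5>2, Right: 5>3.
T vs B: Left: 1>-3, Center: 5>2, Right: 5>1.
T strictly beats every other strategy against every opponent action, so it is strictly dominant.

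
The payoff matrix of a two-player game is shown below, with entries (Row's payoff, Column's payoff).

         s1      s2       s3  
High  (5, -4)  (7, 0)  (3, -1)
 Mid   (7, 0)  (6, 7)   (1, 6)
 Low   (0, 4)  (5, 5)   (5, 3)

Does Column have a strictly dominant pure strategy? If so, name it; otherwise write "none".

s2 vs s1: High: 0>-4, Mid: 7>0, Low: 5>4.
s2 vs s3: High: 0>-1, Mid: 7>6, Low: 5>3.
s2 strictly beats every other strategy against every opponent action, so it is strictly dominant.

s2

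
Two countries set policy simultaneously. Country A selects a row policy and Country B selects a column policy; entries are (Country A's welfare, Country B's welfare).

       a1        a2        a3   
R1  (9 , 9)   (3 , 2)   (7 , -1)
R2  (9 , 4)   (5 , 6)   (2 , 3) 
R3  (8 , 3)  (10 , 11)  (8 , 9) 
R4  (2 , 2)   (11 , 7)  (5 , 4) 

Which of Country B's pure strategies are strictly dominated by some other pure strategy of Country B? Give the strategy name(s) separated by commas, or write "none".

a1 is not dominated — it holds its own against a2 at R1 (9>2); a3 at R1 (9>-1).
a2 is not dominated — it holds its own against a1 at R2 (6>4); a3 at R1 (2>-1).
a3 is strictly dominated by a2 (R1: 2>-1, R2: 6>3, R3: 11>9, R4: 7>4).

a3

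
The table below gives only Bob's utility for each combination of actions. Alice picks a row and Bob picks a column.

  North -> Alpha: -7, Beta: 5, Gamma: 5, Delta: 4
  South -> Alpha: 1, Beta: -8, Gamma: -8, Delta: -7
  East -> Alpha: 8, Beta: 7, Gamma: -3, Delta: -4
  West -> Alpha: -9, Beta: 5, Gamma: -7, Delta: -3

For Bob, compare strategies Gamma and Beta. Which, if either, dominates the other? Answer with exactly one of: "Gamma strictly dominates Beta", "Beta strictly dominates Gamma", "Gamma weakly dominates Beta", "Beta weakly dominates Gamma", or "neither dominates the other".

Beta weakly dominates Gamma

Gamma's payoffs vs Beta's, by Alice's action — North: 5=5, South: -8=-8, East: -3<7, West: -7<5.
Beta is at least as good everywhere and strictly better somewhere (tied at North, South), so Beta weakly dominates Gamma.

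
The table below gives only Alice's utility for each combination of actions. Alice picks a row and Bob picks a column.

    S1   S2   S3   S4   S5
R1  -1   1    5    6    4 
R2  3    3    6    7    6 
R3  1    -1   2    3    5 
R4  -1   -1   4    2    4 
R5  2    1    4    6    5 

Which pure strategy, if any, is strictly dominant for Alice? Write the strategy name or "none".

R2

R2 vs R1: S1: 3>-1, S2: 3>1, S3: 6>5, S4: 7>6, S5: 6>4.
R2 vs R3: S1: 3>1, S2: 3>-1, S3: 6>2, S4: 7>3, S5: 6>5.
R2 vs R4: S1: 3>-1, S2: 3>-1, S3: 6>4, S4: 7>2, S5: 6>4.
R2 vs R5: S1: 3>2, S2: 3>1, S3: 6>4, S4: 7>6, S5: 6>5.
R2 strictly beats every other strategy against every opponent action, so it is strictly dominant.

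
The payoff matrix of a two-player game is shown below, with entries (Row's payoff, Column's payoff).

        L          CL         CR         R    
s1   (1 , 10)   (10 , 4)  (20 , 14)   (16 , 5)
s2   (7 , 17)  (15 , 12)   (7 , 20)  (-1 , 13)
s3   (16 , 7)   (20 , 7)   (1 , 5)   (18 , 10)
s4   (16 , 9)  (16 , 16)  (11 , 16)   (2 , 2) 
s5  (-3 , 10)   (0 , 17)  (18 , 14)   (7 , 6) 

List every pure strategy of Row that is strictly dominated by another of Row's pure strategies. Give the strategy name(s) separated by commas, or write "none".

s1 is not dominated — it holds its own against s2 at CR (20>7); s3 at CR (20>1); s4 at CR (20>11); s5 at L (1>-3).
s2: dominated, since s4 does at least as well everywhere (L: 16>7, CL: 16>15, CR: 11>7, R: 2>-1).
Nothing dominates s3: s1 at L (16>1); s2 at L (16>7); s4 at L (16=16); s5 at L (16>-3).
Nothing dominates s4: s1 at L (16>1); s2 at L (16>7); s3 at L (16=16); s5 at L (16>-3).
s5 is strictly dominated by s1 (L: 1>-3, CL: 10>0, CR: 20>18, R: 16>7).

s2, s5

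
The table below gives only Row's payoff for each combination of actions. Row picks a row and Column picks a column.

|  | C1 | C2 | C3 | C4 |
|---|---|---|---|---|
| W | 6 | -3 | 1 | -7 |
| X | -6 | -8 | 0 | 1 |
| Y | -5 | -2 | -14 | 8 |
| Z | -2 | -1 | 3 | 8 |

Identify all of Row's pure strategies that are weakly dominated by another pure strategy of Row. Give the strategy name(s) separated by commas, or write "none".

W is not dominated — it holds its own against X at C1 (6>-6); Y at C1 (6>-5); Z at C1 (6>-2).
Z weakly dominates X — C1: -2>-6, C2: -1>-8, C3: 3>0, C4: 8>1.
Y is weakly dominated by Z (C1: -2>-5, C2: -1>-2, C3: 3>-14, C4: 8=8).
Nothing dominates Z: W at C2 (-1>-3); X at C1 (-2>-6); Y at C1 (-2>-5).

X, Y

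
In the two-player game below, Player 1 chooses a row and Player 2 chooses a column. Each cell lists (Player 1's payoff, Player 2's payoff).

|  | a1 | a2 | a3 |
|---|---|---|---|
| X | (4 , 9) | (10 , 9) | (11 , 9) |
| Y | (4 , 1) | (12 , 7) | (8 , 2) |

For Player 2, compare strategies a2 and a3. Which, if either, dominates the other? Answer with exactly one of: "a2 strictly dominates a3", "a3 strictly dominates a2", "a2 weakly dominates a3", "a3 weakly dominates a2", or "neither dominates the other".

a2 weakly dominates a3

Compare a2 to a3 across every action of Player 1: X: 9=9, Y: 7>2.
a2 is at least as good everywhere and strictly better somewhere (tied only at X), so a2 weakly but not strictly dominates a3.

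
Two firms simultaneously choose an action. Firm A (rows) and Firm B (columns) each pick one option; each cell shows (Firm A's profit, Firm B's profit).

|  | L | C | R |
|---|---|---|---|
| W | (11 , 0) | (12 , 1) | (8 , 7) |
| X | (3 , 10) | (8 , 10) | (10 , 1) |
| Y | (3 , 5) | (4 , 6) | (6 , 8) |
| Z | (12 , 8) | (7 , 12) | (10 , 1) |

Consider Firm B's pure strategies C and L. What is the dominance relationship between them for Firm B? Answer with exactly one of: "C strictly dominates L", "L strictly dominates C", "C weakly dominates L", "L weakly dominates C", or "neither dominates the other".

C's payoffs vs L's, by Firm A's action — W: 1>0, X: 10=10, Y: 6>5, Z: 12>8.
C is at least as good everywhere and strictly better somewhere (tied only at X), so C weakly but not strictly dominates L.

C weakly dominates L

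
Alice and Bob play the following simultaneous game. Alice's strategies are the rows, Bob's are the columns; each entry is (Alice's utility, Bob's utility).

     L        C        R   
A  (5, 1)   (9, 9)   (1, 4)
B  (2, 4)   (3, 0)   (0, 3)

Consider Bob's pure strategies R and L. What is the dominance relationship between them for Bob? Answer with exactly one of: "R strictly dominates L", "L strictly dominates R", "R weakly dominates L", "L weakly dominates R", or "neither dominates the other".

R's payoffs vs L's, by Alice's action — A: 4>1, B: 3<4.
R does better at A but worse at B; neither strategy dominates the other.

neither dominates the other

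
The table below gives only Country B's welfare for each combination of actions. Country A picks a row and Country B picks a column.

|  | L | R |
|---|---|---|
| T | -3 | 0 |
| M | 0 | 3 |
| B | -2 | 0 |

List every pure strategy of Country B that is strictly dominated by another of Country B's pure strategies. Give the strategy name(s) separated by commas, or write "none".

L

L: dominated, since R does at least as well everywhere (T: 0>-3, M: 3>0, B: 0>-2).
R is not dominated — it holds its own against L at T (0>-3).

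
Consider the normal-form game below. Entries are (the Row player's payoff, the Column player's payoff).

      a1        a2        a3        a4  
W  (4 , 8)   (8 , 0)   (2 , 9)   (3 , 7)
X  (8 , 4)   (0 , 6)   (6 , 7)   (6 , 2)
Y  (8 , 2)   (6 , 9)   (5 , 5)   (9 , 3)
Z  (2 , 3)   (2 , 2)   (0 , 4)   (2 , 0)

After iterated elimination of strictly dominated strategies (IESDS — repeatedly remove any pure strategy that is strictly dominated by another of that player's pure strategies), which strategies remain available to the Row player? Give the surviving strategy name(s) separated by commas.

W, X, Y

Row Z is eliminated: W beats it against every remaining column (a1: 4>2, a2: 8>2, a3: 2>0, a4: 3>2).
For the Column player, a3 strictly dominates a1 on the remaining rows (W: 9>8, X: 7>4, Y: 5>2); eliminate a1.
For the Column player, a3 strictly dominates a4 on the remaining rows (W: 9>7, X: 7>2, Y: 5>3); eliminate a4.
Among the remaining strategies, none is strictly dominated by another pure strategy of the same player, so the elimination stops.
Surviving strategies — the Row player: {W, X, Y}; the Column player: {a2, a3}.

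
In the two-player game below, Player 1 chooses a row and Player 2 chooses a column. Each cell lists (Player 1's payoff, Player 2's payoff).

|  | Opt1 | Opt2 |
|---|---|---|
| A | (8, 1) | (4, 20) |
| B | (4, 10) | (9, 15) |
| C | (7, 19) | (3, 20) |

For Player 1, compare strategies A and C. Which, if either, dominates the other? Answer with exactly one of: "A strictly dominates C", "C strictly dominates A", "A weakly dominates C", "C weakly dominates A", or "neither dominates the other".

Compare A to C across each choice by Player 2: Opt1: 8>7, Opt2: 4>3.
A gives a strictly higher payoff against each choice by Player 2, so A strictly dominates C.

A strictly dominates C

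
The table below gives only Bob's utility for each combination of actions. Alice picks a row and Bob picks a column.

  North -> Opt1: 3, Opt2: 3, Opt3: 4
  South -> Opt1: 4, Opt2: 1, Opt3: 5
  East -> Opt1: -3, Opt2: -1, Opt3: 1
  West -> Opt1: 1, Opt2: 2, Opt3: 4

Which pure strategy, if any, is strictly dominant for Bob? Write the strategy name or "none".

Opt3

Opt3 vs Opt1: North: 4>3, South: 5>4, East: 1>-3, West: 4>1.
Opt3 vs Opt2: North: 4>3, South: 5>1, East: 1>-1, West: 4>2.
Opt3 strictly beats every other strategy against every opponent action, so it is strictly dominant.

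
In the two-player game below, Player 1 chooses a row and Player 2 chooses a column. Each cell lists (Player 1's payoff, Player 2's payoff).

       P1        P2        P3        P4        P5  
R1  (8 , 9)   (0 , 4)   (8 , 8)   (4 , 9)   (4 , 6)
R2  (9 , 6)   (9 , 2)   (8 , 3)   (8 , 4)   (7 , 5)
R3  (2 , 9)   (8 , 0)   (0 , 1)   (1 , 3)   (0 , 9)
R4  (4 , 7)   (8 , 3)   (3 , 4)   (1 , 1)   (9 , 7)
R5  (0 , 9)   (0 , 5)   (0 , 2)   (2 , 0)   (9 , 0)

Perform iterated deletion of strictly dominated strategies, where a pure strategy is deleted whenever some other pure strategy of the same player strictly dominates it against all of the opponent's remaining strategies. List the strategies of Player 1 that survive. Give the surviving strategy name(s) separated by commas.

Player 1's strategy R3 is strictly dominated by R2 (P1: 9>2, P2: 9>8, P3: 8>0, P4: 8>1, P5: 7>0) and is removed.
Column P2 is eliminated: P1 beats it against every remaining row (R1: 9>4, R2: 6>2, R4: 7>3, R5: 9>5).
Player 2's strategy P3 is strictly dominated by P1 (R1: 9>8, R2: 6>3, R4: 7>4, R5: 9>2) and is removed.
For Player 1, R2 strictly dominates R1 on the remaining columns (P1: 9>8, P4: 8>4, P5: 7>4); eliminate R1.
Column P4 is eliminated: P1 beats it against every remaining row (R2: 6>4, R4: 7>1, R5: 9>0).
Among the remaining strategies, none is strictly dominated by another pure strategy of the same player, so the elimination stops.
Surviving strategies — Player 1: {R2, R4, R5}; Player 2: {P1, P5}.

R2, R4, R5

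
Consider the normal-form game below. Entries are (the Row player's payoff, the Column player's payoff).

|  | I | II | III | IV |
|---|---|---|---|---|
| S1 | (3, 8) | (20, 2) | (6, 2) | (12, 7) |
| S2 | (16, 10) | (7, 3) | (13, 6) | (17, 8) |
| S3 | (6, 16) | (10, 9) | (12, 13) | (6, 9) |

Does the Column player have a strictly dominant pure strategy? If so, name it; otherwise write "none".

I vs II: S1: 8>2, S2: 10>3, S3: 16>9.
I vs III: S1: 8>2, S2: 10>6, S3: 16>13.
I vs IV: S1: 8>7, S2: 10>8, S3: 16>9.
I strictly beats every other strategy against every opponent action, so it is strictly dominant.

I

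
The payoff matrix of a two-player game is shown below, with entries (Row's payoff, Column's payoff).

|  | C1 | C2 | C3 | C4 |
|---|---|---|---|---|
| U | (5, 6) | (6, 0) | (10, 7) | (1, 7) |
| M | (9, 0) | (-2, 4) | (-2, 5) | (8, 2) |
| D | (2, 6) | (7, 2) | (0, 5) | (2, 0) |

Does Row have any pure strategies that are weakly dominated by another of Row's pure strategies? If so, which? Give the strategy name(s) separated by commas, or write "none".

none

U: no other strategy beats it everywhere (M at C2 (6>-2); D at C1 (5>2)).
Nothing dominates M: U at C1 (9>5); D at C1 (9>2).
D is not dominated — it holds its own against U at C2 (7>6); M at C2 (7>-2).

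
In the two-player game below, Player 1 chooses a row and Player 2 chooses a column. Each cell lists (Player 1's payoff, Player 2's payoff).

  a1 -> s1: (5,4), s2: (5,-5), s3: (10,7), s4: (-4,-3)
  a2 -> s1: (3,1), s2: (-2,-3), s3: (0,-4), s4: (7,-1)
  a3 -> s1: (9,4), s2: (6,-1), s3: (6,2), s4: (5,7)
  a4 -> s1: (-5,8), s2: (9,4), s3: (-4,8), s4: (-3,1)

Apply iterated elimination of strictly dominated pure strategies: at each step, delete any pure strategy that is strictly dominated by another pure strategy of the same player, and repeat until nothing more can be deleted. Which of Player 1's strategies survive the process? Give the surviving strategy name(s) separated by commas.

Column s2 is eliminated: s1 beats it against every remaining row (a1: 4>-5, a2: 1>-3, a3: 4>-1, a4: 8>4).
Row a4 is eliminated: a2 beats it against every remaining column (s1: 3>-5, s3: 0>-4, s4: 7>-3).
Among the remaining strategies, none is strictly dominated by another pure strategy of the same player, so the elimination stops.
Surviving strategies — Player 1: {a1, a2, a3}; Player 2: {s1, s3, s4}.

a1, a2, a3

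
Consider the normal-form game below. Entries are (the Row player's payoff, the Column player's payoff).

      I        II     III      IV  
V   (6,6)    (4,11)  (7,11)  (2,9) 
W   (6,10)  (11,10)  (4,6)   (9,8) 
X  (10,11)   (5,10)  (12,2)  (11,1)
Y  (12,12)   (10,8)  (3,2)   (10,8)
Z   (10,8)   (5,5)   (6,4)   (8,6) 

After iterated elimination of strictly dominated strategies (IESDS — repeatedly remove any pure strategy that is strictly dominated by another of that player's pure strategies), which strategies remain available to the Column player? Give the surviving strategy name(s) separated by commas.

I, II

Row V is eliminated: X beats it against every remaining column (I: 10>6, II: 5>4, III: 12>7, IV: 11>2).
Column III is eliminated: I beats it against every remaining row (W: 10>6, X: 11>2, Y: 12>2, Z: 8>4).
Row Z is eliminated: Y beats it against every remaining column (I: 12>10, II: 10>5, IV: 10>8).
For the Column player, I strictly dominates IV on the remaining rows (W: 10>8, X: 11>1, Y: 12>8); eliminate IV.
Row X is eliminated: Y beats it against every remaining column (I: 12>10, II: 10>5).
Among the remaining strategies, none is strictly dominated by another pure strategy of the same player, so the elimination stops.
Surviving strategies — the Row player: {W, Y}; the Column player: {I, II}.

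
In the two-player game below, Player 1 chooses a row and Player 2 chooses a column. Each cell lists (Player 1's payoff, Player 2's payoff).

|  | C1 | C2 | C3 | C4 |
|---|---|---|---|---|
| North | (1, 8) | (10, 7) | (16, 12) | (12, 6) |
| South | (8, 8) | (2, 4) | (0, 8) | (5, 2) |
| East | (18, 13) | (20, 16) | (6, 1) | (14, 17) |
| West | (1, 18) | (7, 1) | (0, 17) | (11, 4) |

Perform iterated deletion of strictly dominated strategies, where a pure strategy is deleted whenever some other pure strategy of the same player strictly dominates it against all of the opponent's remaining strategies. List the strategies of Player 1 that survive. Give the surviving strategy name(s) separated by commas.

North, East

For Player 1, East strictly dominates South on the remaining columns (C1: 18>8, C2: 20>2, C3: 6>0, C4: 14>5); eliminate South.
Row West is eliminated: East beats it against every remaining column (C1: 18>1, C2: 20>7, C3: 6>0, C4: 14>11).
Among the remaining strategies, none is strictly dominated by another pure strategy of the same player, so the elimination stops.
Surviving strategies — Player 1: {North, East}; Player 2: {C1, C2, C3, C4}.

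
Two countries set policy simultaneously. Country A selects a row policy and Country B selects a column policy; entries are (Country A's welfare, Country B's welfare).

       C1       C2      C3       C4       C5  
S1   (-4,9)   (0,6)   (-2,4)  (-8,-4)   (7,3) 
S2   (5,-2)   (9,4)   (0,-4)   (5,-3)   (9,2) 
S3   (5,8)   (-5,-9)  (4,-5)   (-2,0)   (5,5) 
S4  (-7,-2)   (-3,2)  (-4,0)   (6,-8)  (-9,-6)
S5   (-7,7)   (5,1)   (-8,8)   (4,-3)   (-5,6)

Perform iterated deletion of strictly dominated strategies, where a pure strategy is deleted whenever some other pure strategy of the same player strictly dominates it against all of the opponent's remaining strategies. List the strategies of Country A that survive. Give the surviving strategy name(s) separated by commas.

Country A's strategy S1 is strictly dominated by S2 (C1: 5>-4, C2: 9>0, C3: 0>-2, C4: 5>-8, C5: 9>7) and is removed.
Country A's strategy S5 is strictly dominated by S2 (C1: 5>-7, C2: 9>5, C3: 0>-8, C4: 5>4, C5: 9>-5) and is removed.
For Country B, C1 strictly dominates C4 on the remaining rows (S2: -2>-3, S3: 8>0, S4: -2>-8); eliminate C4.
Country A's strategy S4 is strictly dominated by S2 (C1: 5>-7, C2: 9>-3, C3: 0>-4, C5: 9>-9) and is removed.
Country B's strategy C3 is strictly dominated by C1 (S2: -2>-4, S3: 8>-5) and is removed.
Among the remaining strategies, none is strictly dominated by another pure strategy of the same player, so the elimination stops.
Surviving strategies — Country A: {S2, S3}; Country B: {C1, C2, C5}.

S2, S3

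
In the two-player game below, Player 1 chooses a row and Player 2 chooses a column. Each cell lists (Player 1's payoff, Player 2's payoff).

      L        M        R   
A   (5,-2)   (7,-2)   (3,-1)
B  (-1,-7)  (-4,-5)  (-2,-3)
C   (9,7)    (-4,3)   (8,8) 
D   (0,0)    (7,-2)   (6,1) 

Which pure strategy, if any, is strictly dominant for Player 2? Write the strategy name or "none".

R

R vs L: A: -1>-2, B: -3>-7, C: 8>7, D: 1>0.
R vs M: A: -1>-2, B: -3>-5, C: 8>3, D: 1>-2.
R strictly beats every other strategy against every opponent action, so it is strictly dominant.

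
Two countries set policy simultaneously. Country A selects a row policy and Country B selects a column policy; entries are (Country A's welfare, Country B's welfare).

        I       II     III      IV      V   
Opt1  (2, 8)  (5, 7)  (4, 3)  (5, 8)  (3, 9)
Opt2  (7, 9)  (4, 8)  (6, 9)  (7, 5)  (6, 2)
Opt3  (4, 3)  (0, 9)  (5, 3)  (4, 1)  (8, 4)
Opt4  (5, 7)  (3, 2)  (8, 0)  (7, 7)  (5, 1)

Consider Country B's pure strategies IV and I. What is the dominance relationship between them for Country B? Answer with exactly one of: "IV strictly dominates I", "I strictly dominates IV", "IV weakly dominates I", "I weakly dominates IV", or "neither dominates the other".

Compare IV to I across each opponent action: Opt1: 8=8, Opt2: 5<9, Opt3: 1<3, Opt4: 7=7.
I is at least as good everywhere and strictly better somewhere (tied at Opt1, Opt4), so I weakly dominates IV.

I weakly dominates IV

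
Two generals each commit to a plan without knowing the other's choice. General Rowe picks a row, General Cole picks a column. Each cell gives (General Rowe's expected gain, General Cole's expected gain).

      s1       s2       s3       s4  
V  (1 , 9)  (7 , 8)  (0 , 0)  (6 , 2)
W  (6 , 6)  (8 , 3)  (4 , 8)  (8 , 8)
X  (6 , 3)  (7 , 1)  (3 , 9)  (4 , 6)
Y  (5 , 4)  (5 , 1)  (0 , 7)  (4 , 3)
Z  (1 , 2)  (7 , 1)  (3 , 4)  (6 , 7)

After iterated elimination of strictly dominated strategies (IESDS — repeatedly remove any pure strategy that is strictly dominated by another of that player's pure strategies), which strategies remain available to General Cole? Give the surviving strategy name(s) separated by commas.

Row V is eliminated: W beats it against every remaining column (s1: 6>1, s2: 8>7, s3: 4>0, s4: 8>6).
Row Y is eliminated: W beats it against every remaining column (s1: 6>5, s2: 8>5, s3: 4>0, s4: 8>4).
Row Z is eliminated: W beats it against every remaining column (s1: 6>1, s2: 8>7, s3: 4>3, s4: 8>6).
General Cole's strategy s1 is strictly dominated by s3 (W: 8>6, X: 9>3) and is removed.
Row X is eliminated: W beats it against every remaining column (s2: 8>7, s3: 4>3, s4: 8>4).
Column s2 is eliminated: s3 beats it against every remaining row (W: 8>3).
Among the remaining strategies, none is strictly dominated by another pure strategy of the same player, so the elimination stops.
Surviving strategies — General Rowe: {W}; General Cole: {s3, s4}.

s3, s4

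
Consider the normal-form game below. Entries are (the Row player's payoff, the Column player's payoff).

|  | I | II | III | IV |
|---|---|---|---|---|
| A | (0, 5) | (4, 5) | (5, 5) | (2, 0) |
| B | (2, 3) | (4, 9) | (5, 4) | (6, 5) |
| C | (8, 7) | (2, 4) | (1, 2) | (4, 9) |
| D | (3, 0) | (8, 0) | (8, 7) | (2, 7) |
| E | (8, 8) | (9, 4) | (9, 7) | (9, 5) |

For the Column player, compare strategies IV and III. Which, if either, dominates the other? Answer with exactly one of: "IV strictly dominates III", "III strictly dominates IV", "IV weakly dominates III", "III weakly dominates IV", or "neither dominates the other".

neither dominates the other

Compare IV to III across every action of the Row player: A: 0<5, B: 5>4, C: 9>2, D: 7=7, E: 5<7.
IV does better at B, C but worse at A, E; neither strategy dominates the other.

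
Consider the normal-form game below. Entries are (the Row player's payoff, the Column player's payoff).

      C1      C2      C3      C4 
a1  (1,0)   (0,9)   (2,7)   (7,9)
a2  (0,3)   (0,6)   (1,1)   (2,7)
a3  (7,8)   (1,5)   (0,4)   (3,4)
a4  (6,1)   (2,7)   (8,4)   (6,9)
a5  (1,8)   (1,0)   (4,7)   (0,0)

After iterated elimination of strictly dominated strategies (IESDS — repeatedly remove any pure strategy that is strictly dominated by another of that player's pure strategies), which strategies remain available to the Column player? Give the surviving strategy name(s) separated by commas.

Row a2 is eliminated: a4 beats it against every remaining column (C1: 6>0, C2: 2>0, C3: 8>1, C4: 6>2).
The Row player's strategy a5 is strictly dominated by a4 (C1: 6>1, C2: 2>1, C3: 8>4, C4: 6>0) and is removed.
For the Column player, C2 strictly dominates C3 on the remaining rows (a1: 9>7, a3: 5>4, a4: 7>4); eliminate C3.
Among the remaining strategies, none is strictly dominated by another pure strategy of the same player, so the elimination stops.
Surviving strategies — the Row player: {a1, a3, a4}; the Column player: {C1, C2, C4}.

C1, C2, C4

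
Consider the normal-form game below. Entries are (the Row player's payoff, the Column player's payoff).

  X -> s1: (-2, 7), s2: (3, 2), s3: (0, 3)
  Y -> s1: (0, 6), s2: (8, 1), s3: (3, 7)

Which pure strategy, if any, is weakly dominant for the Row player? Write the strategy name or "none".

Y vs X: s1: 0>-2, s2: 8>3, s3: 3>0.
Y is at least as good as every other strategy against every opponent action, so it is weakly dominant.

Y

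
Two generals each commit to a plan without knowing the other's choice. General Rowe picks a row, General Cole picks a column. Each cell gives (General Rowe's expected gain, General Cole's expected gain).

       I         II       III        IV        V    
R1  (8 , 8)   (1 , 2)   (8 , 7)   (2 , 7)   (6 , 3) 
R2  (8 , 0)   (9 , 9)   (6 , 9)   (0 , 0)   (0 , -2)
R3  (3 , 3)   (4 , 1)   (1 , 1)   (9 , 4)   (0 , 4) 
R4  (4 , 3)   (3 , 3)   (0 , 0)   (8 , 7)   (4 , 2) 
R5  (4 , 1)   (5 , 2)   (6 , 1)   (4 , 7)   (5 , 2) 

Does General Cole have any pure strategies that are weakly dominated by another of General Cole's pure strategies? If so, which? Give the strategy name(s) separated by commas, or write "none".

V

I is not dominated — it holds its own against II at R1 (8>2); III at R1 (8>7); IV at R1 (8>7); V at R1 (8>3).
II: no other strategy beats it everywhere (I at R2 (9>0); III at R4 (3>0); IV at R2 (9>0); V at R2 (9>-2)).
III is not dominated — it holds its own against I at R2 (9>0); II at R1 (7>2); IV at R2 (9>0); V at R1 (7>3).
IV: no other strategy beats it everywhere (I at R3 (4>3); II at R1 (7>2); III at R3 (4>1); V at R1 (7>3)).
V: dominated, since IV does at least as well everywhere (R1: 7>3, R2: 0>-2, R3: 4=4, R4: 7>2, R5: 7>2).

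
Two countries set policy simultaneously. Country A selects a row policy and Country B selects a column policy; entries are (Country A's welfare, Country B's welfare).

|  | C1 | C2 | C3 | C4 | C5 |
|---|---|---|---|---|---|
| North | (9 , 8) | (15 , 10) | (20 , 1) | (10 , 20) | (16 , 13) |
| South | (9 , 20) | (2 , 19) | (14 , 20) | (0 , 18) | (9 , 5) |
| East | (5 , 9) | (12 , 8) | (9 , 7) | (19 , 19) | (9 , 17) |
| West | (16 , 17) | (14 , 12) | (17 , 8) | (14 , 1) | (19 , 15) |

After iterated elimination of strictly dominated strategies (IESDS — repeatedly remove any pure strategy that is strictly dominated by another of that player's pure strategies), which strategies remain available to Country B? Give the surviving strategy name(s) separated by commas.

Country A's strategy South is strictly dominated by West (C1: 16>9, C2: 14>2, C3: 17>14, C4: 14>0, C5: 19>9) and is removed.
Column C2 is eliminated: C5 beats it against every remaining row (North: 13>10, East: 17>8, West: 15>12).
Column C3 is eliminated: C1 beats it against every remaining row (North: 8>1, East: 9>7, West: 17>8).
Row North is eliminated: West beats it against every remaining column (C1: 16>9, C4: 14>10, C5: 19>16).
Among the remaining strategies, none is strictly dominated by another pure strategy of the same player, so the elimination stops.
Surviving strategies — Country A: {East, West}; Country B: {C1, C4, C5}.

C1, C4, C5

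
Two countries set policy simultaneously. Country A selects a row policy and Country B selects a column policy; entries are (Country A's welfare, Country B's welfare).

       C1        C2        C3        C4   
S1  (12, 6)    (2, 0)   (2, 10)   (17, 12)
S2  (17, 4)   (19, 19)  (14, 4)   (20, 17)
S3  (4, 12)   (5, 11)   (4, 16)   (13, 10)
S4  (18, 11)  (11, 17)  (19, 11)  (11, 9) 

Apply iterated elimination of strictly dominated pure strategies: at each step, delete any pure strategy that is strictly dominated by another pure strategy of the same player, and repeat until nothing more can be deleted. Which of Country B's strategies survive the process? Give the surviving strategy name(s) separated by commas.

Row S1 is eliminated: S2 beats it against every remaining column (C1: 17>12, C2: 19>2, C3: 14>2, C4: 20>17).
Country A's strategy S3 is strictly dominated by S2 (C1: 17>4, C2: 19>5, C3: 14>4, C4: 20>13) and is removed.
Country B's strategy C1 is strictly dominated by C2 (S2: 19>4, S4: 17>11) and is removed.
Column C3 is eliminated: C2 beats it against every remaining row (S2: 19>4, S4: 17>11).
Row S4 is eliminated: S2 beats it against every remaining column (C2: 19>11, C4: 20>11).
Country B's strategy C4 is strictly dominated by C2 (S2: 19>17) and is removed.
Among the remaining strategies, none is strictly dominated by another pure strategy of the same player, so the elimination stops.
Surviving strategies — Country A: {S2}; Country B: {C2}.

C2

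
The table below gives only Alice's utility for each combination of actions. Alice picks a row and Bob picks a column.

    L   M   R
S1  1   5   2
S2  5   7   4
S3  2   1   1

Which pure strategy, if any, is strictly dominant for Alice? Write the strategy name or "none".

S2

S2 vs S1: L: 5>1, M: 7>5, R: 4>2.
S2 vs S3: L: 5>2, M: 7>1, R: 4>1.
S2 strictly beats every other strategy against every opponent action, so it is strictly dominant.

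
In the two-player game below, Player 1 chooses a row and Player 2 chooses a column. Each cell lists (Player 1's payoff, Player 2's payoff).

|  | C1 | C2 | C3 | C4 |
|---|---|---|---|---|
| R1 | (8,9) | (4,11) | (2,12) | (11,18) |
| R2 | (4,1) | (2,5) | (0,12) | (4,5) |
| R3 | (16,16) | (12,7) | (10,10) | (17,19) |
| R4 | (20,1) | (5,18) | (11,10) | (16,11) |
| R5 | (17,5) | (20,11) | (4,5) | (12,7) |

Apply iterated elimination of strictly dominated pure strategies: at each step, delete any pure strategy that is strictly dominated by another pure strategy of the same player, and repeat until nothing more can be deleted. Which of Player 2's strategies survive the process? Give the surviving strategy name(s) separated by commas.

Row R1 is eliminated: R3 beats it against every remaining column (C1: 16>8, C2: 12>4, C3: 10>2, C4: 17>11).
Player 1's strategy R2 is strictly dominated by R3 (C1: 16>4, C2: 12>2, C3: 10>0, C4: 17>4) and is removed.
For Player 2, C4 strictly dominates C1 on the remaining rows (R3: 19>16, R4: 11>1, R5: 7>5); eliminate C1.
Column C3 is eliminated: C4 beats it against every remaining row (R3: 19>10, R4: 11>10, R5: 7>5).
For Player 1, R3 strictly dominates R4 on the remaining columns (C2: 12>5, C4: 17>16); eliminate R4.
Among the remaining strategies, none is strictly dominated by another pure strategy of the same player, so the elimination stops.
Surviving strategies — Player 1: {R3, R5}; Player 2: {C2, C4}.

C2, C4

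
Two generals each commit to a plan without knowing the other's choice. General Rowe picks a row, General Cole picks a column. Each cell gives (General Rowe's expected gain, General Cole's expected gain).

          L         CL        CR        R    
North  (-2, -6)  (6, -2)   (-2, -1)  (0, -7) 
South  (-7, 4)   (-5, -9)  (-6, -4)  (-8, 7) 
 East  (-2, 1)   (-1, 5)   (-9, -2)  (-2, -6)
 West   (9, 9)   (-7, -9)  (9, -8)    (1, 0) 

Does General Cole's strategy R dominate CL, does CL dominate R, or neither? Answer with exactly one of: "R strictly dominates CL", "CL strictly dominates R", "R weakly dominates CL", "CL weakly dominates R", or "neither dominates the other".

Compare R to CL across every action of General Rowe: North: -7<-2, South: 7>-9, East: -6<5, West: 0>-9.
R does better at South, West but worse at North, East; neither strategy dominates the other.

neither dominates the other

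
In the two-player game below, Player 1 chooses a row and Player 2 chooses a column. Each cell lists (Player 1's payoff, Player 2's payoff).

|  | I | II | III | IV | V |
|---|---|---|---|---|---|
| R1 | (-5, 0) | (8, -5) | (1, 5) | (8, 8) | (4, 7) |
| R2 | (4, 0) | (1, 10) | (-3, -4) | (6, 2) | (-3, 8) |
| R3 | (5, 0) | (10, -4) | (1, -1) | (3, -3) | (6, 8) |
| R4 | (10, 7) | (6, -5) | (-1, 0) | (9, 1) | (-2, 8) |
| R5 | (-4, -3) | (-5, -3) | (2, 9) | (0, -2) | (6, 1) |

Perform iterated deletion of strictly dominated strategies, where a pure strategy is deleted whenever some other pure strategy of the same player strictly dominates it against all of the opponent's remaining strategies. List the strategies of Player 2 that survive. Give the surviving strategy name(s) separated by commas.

Player 1's strategy R2 is strictly dominated by R4 (I: 10>4, II: 6>1, III: -1>-3, IV: 9>6, V: -2>-3) and is removed.
For Player 2, V strictly dominates I on the remaining rows (R1: 7>0, R3: 8>0, R4: 8>7, R5: 1>-3); eliminate I.
For Player 2, III strictly dominates II on the remaining rows (R1: 5>-5, R3: -1>-4, R4: 0>-5, R5: 9>-3); eliminate II.
Among the remaining strategies, none is strictly dominated by another pure strategy of the same player, so the elimination stops.
Surviving strategies — Player 1: {R1, R3, R4, R5}; Player 2: {III, IV, V}.

III, IV, V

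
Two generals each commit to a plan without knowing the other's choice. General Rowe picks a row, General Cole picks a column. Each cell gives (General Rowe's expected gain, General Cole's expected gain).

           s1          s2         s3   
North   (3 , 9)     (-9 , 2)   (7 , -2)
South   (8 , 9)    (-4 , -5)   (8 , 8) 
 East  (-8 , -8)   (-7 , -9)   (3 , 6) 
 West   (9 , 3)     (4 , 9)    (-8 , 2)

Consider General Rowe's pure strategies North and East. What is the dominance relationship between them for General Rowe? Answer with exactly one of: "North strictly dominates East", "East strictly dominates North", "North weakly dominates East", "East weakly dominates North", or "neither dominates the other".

Compare North to East across every action of General Cole: s1: 3>-8, s2: -9<-7, s3: 7>3.
North does better at s1, s3 but worse at s2; neither strategy dominates the other.

neither dominates the other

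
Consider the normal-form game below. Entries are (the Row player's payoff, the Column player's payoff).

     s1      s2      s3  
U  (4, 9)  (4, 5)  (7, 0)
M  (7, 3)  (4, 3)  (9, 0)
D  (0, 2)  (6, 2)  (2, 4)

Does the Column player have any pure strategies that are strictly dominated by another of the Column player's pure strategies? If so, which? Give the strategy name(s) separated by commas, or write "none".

none

s1 is not dominated — it holds its own against s2 at U (9>5); s3 at U (9>0).
Nothing dominates s2: s1 at M (3=3); s3 at U (5>0).
s3 is not dominated — it holds its own against s1 at D (4>2); s2 at D (4>2).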